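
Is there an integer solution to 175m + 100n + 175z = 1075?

gcd(175, 100) = 25  (175 = 1·100 + 75, 100 = 1·75 + 25, 75 = 3·25).
gcd(25, 175) = 25.
25 divides 1075, so integer solutions exist.

yes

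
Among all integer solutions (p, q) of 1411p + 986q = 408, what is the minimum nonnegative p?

52

gcd(1411, 986):
  1411 = 1·986 + 425
  986 = 2·425 + 136
  425 = 3·136 + 17
  136 = 8·17
so gcd(1411, 986) = 17.
17 divides 408, so solutions exist.
Back-substitute for Bézout coefficients:
  17 = 425 - 3·136
  ... = 1411·(7) + 986·(-10)
Scale by 408/17 = 24: (p₀, q₀) = (168, -240).
General solution: p = 168 + 58t, q = -240 - 83t for integer t.
p ≥ 0: smallest is 168 mod 58 = 52 (at t = -2), with q = -74.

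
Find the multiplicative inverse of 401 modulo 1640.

gcd(1640, 401) = 1.
By Bézout, 401×(-319) + 1640×(78) = 1.
So 401×-319 ≡ 1 (mod 1640), and -319 mod 1640 = 1321.

1321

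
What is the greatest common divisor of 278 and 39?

1

gcd(278, 39) = 1  (278 = 7*39 + 5, 39 = 7*5 + 4, 5 = 1*4 + 1, 4 = 4*1).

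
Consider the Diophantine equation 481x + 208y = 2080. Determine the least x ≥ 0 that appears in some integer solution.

0

gcd(481, 208):
  481 = 2×208 + 65
  208 = 3×65 + 13
  65 = 5×13
so gcd(481, 208) = 13.
13 divides 2080, so solutions exist.
Back-substitute for Bézout coefficients:
  13 = 208 - 3×65
  ... = 481×(-3) + 208×(7)
Scale by 2080/13 = 160: (x₀, y₀) = (-480, 1120).
General solution: x = -480 + 16t, y = 1120 - 37t for integer t.
x ≥ 0: smallest is -480 mod 16 = 0 (at t = 30), with y = 10.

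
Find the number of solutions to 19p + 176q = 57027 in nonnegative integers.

gcd(176, 19) = 1.
By Bézout, 19·(-37) + 176·(4) = 1.
One solution: (65, 317).
General: p = 65 + 176t, q = 317 - 19t.
p ≥ 0 ⇒ t ≥ 0; q ≥ 0 ⇒ t ≤ 16. So t ∈ [0, 16]: 17 solutions.

17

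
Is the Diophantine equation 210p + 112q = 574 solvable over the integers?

yes

gcd(210, 112) = 14.
14 divides 574, so integer solutions exist.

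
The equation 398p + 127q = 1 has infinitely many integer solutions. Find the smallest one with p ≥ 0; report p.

gcd(398, 127) = 1  (398 = 3*127 + 17, 127 = 7*17 + 8, 17 = 2*8 + 1, 8 = 8*1).
1 divides 1, so solutions exist.
Back-substituting, 398*(15) + 127*(-47) = 1.
Scale by 1/1 = 1: (p₀, q₀) = (15, -47).
General solution: p = 15 + 127t, q = -47 - 398t for integer t.
p ≥ 0: smallest is 15 mod 127 = 15 (at t = 0), with q = -47.

15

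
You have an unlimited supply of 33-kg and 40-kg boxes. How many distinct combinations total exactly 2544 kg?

Need nonnegative integers with 33j + 40k = 2544.
gcd(33, 40) = 1, and 33·(17) + 40·(-14) = 1.
So (j₀, k₀) = (43248, -35616); general j = 43248 + 40t, k = -35616 - 33t.
j ≥ 0 ⇒ t ≥ -1081; k ≥ 0 ⇒ t ≤ -1080. That's 2 values of t.

2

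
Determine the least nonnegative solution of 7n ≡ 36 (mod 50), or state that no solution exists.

48

gcd(50, 7) = 1  (50 = 7×7 + 1, 7 = 7×1).
1 divides 36, so solutions exist.
Back-substituting, 7×(-7) + 50×(1) = 1.
So 7×(-7) ≡ 1 (mod 50); multiply by 36: n ≡ -252 (mod 50).
Smallest nonnegative: n = -252 mod 50 = 48.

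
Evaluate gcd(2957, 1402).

gcd(2957, 1402):
  2957 = 2*1402 + 153
  1402 = 9*153 + 25
  153 = 6*25 + 3
  25 = 8*3 + 1
  3 = 3*1
so gcd(2957, 1402) = 1.

1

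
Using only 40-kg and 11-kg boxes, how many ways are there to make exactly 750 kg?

2

Need nonnegative integers with 40j + 11k = 750.
gcd(40, 11) = 1, and 40·(-3) + 11·(11) = 1.
So (j₀, k₀) = (-2250, 8250); general j = -2250 + 11t, k = 8250 - 40t.
j ≥ 0 ⇒ t ≥ 205; k ≥ 0 ⇒ t ≤ 206. That's 2 values of t.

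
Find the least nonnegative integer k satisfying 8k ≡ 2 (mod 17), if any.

gcd(17, 8) = 1  (17 = 2·8 + 1, 8 = 8·1).
1 divides 2, so solutions exist.
Back-substituting, 8·(-2) + 17·(1) = 1.
So 8·(-2) ≡ 1 (mod 17); multiply by 2: k ≡ -4 (mod 17).
Smallest nonnegative: k = -4 mod 17 = 13.

13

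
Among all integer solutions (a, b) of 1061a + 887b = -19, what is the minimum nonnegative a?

gcd(1061, 887) = 1  (1061 = 1·887 + 174, 887 = 5·174 + 17, 174 = 10·17 + 4, 17 = 4·4 + 1, 4 = 4·1).
1 divides -19, so solutions exist.
Back-substituting, 1061·(-209) + 887·(250) = 1.
Scale by -19/1 = -19: (a₀, b₀) = (3971, -4750).
General solution: a = 3971 + 887t, b = -4750 - 1061t for integer t.
a ≥ 0: smallest is 3971 mod 887 = 423 (at t = -4), with b = -506.

423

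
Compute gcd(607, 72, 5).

gcd(607, 72) = 1.
gcd(1, 5) = 1.

1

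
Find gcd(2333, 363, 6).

1

gcd(2333, 363) = 1  (2333 = 6×363 + 155, 363 = 2×155 + 53, 155 = 2×53 + 49, 53 = 1×49 + 4, 49 = 12×4 + 1, 4 = 4×1).
gcd(1, 6) = 1.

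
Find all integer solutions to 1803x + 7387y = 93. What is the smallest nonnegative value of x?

3417

gcd(7387, 1803) = 1.
1 divides 93, so solutions exist.
By Bézout, 1803×(-1393) + 7387×(340) = 1.
Scale by 93/1 = 93: (x₀, y₀) = (-129549, 31620).
General solution: x = -129549 + 7387t, y = 31620 - 1803t for integer t.
x ≥ 0: smallest is -129549 mod 7387 = 3417 (at t = 18), with y = -834.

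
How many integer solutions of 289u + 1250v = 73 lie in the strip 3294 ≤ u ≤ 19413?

13

gcd(1250, 289) = 1.
By Bézout, 289*(359) + 1250*(-83) = 1.
Particular solution: (1207, -279).
General solution: u = 1207 + 1250t, v = -279 - 289t for integer t.
3294 ≤ 1207 + 1250t ≤ 19413 gives t ∈ [2, 14], which is 13 values.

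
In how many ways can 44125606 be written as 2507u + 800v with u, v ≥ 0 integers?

gcd(2507, 800):
  2507 = 3·800 + 107
  800 = 7·107 + 51
  107 = 2·51 + 5
  51 = 10·5 + 1
  5 = 5·1
so gcd(2507, 800) = 1.
Back-substitute for Bézout coefficients:
  1 = 51 - 10·5
  ... = 2507·(-157) + 800·(492)
Scale by 44125606: one solution is (-6927720142, 21709798152). Reduce u mod 800: (658, 53095).
General: u = 658 + 800t, v = 53095 - 2507t.
u ≥ 0 ⇒ t ≥ 0; v ≥ 0 ⇒ t ≤ 21. So t ∈ [0, 21]: 22 solutions.

22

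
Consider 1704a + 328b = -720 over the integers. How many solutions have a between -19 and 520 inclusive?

13

gcd(1704, 328) = 8  (1704 = 5*328 + 64, 328 = 5*64 + 8, 64 = 8*8).
Back-substituting, 1704*(-5) + 328*(26) = 8.
Scale by -90: particular solution (450, -2340); reduce a mod 41: (40, -210).
General solution: a = 40 + 41t, b = -210 - 213t for integer t.
-19 ≤ 40 + 41t ≤ 520 gives t ∈ [-1, 11], which is 13 values.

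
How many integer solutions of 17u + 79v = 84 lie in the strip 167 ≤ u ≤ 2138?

25

gcd(79, 17):
  79 = 4·17 + 11
  17 = 1·11 + 6
  11 = 1·6 + 5
  6 = 1·5 + 1
  5 = 5·1
so gcd(79, 17) = 1.
Back-substitute for Bézout coefficients:
  1 = 6 - 1·5
  ... = 17·(14) + 79·(-3)
Scale by 84: particular solution (1176, -252); reduce u mod 79: (70, -14).
General solution: u = 70 + 79t, v = -14 - 17t for integer t.
167 ≤ 70 + 79t ≤ 2138 gives t ∈ [2, 26], which is 25 values.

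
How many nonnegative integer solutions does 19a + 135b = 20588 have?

gcd(135, 19) = 1  (135 = 7*19 + 2, 19 = 9*2 + 1, 2 = 2*1).
Back-substituting, 19*(64) + 135*(-9) = 1.
Scale by 20588: one solution is (1317632, -185292). Reduce a mod 135: (32, 148).
General: a = 32 + 135t, b = 148 - 19t.
a ≥ 0 ⇒ t ≥ 0; b ≥ 0 ⇒ t ≤ 7. So t ∈ [0, 7]: 8 solutions.

8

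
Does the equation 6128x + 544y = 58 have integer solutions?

no

gcd(6128, 544) = 16  (6128 = 11*544 + 144, 544 = 3*144 + 112, 144 = 1*112 + 32, 112 = 3*32 + 16, 32 = 2*16).
16 does not divide 58 (remainder 10), so no integer solutions.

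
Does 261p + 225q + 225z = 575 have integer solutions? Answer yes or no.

gcd(261, 225) = 9  (261 = 1·225 + 36, 225 = 6·36 + 9, 36 = 4·9).
gcd(9, 225) = 9.
9 does not divide 575 (remainder 8), so no integer solutions.

no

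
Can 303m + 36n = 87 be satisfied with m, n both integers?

yes

gcd(303, 36) = 3  (303 = 8*36 + 15, 36 = 2*15 + 6, 15 = 2*6 + 3, 6 = 2*3).
3 divides 87, so integer solutions exist.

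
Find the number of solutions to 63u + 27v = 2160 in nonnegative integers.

gcd(63, 27) = 9  (63 = 2×27 + 9, 27 = 3×9).
Back-substituting, 63×(1) + 27×(-2) = 9.
Scale by 240: one solution is (240, -480). Reduce u mod 3: (0, 80).
General: u = 0 + 3t, v = 80 - 7t.
u ≥ 0 ⇒ t ≥ 0; v ≥ 0 ⇒ t ≤ 11. So t ∈ [0, 11]: 12 solutions.

12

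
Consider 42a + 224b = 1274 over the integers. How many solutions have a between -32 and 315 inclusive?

22

gcd(224, 42):
  224 = 5×42 + 14
  42 = 3×14
so gcd(224, 42) = 14.
Back-substitute for Bézout coefficients:
  14 = 224 - 5×42
  ... = 42×(-5) + 224×(1)
Scale by 91: particular solution (-455, 91); reduce a mod 16: (9, 4).
General solution: a = 9 + 16t, b = 4 - 3t for integer t.
-32 ≤ 9 + 16t ≤ 315 gives t ∈ [-2, 19], which is 22 values.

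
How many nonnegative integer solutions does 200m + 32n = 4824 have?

gcd(200, 32):
  200 = 6*32 + 8
  32 = 4*8
so gcd(200, 32) = 8.
Back-substitute for Bézout coefficients:
  8 = 200 - 6*32
  ... = 200*(1) + 32*(-6)
Scale by 603: one solution is (603, -3618). Reduce m mod 4: (3, 132).
General: m = 3 + 4t, n = 132 - 25t.
m ≥ 0 ⇒ t ≥ 0; n ≥ 0 ⇒ t ≤ 5. So t ∈ [0, 5]: 6 solutions.

6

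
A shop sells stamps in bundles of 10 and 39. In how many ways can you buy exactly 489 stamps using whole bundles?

2

Need nonnegative integers with 10j + 39k = 489.
gcd(10, 39) = 1, and 10·(4) + 39·(-1) = 1.
So (j₀, k₀) = (1956, -489); general j = 1956 + 39t, k = -489 - 10t.
j ≥ 0 ⇒ t ≥ -50; k ≥ 0 ⇒ t ≤ -49. That's 2 values of t.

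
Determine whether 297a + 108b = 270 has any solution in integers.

yes

gcd(297, 108) = 27.
27 divides 270, so integer solutions exist.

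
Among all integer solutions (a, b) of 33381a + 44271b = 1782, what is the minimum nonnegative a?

gcd(44271, 33381):
  44271 = 1·33381 + 10890
  33381 = 3·10890 + 711
  10890 = 15·711 + 225
  711 = 3·225 + 36
  225 = 6·36 + 9
  36 = 4·9
so gcd(44271, 33381) = 9.
9 divides 1782, so solutions exist.
Back-substitute for Bézout coefficients:
  9 = 225 - 6·36
  ... = 33381·(-1183) + 44271·(892)
Scale by 1782/9 = 198: (a₀, b₀) = (-234234, 176616).
General solution: a = -234234 + 4919t, b = 176616 - 3709t for integer t.
a ≥ 0: smallest is -234234 mod 4919 = 1878 (at t = 48), with b = -1416.

1878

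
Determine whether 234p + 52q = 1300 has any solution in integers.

gcd(234, 52) = 26  (234 = 4×52 + 26, 52 = 2×26).
26 divides 1300, so integer solutions exist.

yes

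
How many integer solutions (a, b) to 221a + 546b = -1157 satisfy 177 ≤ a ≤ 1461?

gcd(546, 221):
  546 = 2×221 + 104
  221 = 2×104 + 13
  104 = 8×13
so gcd(546, 221) = 13.
Back-substitute for Bézout coefficients:
  13 = 221 - 2×104
  ... = 221×(5) + 546×(-2)
Scale by -89: particular solution (-445, 178); reduce a mod 42: (17, -9).
General solution: a = 17 + 42t, b = -9 - 17t for integer t.
177 ≤ 17 + 42t ≤ 1461 gives t ∈ [4, 34], which is 31 values.

31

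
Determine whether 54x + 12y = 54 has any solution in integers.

gcd(54, 12) = 6  (54 = 4·12 + 6, 12 = 2·6).
6 divides 54, so integer solutions exist.

yes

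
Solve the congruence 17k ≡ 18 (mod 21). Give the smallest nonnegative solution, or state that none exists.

gcd(21, 17) = 1.
1 divides 18, so solutions exist.
By Bézout, 17·(5) + 21·(-4) = 1.
So 17·(5) ≡ 1 (mod 21); multiply by 18: k ≡ 90 (mod 21).
Smallest nonnegative: k = 90 mod 21 = 6.

6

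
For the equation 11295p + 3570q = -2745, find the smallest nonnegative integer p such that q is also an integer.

215

gcd(11295, 3570):
  11295 = 3×3570 + 585
  3570 = 6×585 + 60
  585 = 9×60 + 45
  60 = 1×45 + 15
  45 = 3×15
so gcd(11295, 3570) = 15.
15 divides -2745, so solutions exist.
Back-substitute for Bézout coefficients:
  15 = 60 - 1×45
  ... = 11295×(-61) + 3570×(193)
Scale by -2745/15 = -183: (p₀, q₀) = (11163, -35319).
General solution: p = 11163 + 238t, q = -35319 - 753t for integer t.
p ≥ 0: smallest is 11163 mod 238 = 215 (at t = -46), with q = -681.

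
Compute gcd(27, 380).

1

gcd(380, 27):
  380 = 14·27 + 2
  27 = 13·2 + 1
  2 = 2·1
so gcd(380, 27) = 1.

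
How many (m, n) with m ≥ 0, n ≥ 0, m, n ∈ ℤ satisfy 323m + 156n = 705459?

gcd(323, 156) = 1.
By Bézout, 323×(71) + 156×(-147) = 1.
One solution: (45, 4429).
General: m = 45 + 156t, n = 4429 - 323t.
m ≥ 0 ⇒ t ≥ 0; n ≥ 0 ⇒ t ≤ 13. So t ∈ [0, 13]: 14 solutions.

14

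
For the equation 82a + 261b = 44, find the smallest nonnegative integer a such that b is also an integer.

gcd(261, 82):
  261 = 3×82 + 15
  82 = 5×15 + 7
  15 = 2×7 + 1
  7 = 7×1
so gcd(261, 82) = 1.
1 divides 44, so solutions exist.
Back-substitute for Bézout coefficients:
  1 = 15 - 2×7
  ... = 82×(-35) + 261×(11)
Scale by 44/1 = 44: (a₀, b₀) = (-1540, 484).
General solution: a = -1540 + 261t, b = 484 - 82t for integer t.
a ≥ 0: smallest is -1540 mod 261 = 26 (at t = 6), with b = -8.

26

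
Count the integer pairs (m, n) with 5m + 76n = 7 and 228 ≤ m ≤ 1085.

gcd(76, 5) = 1.
By Bézout, 5·(-15) + 76·(1) = 1.
Particular solution: (47, -3).
General solution: m = 47 + 76t, n = -3 - 5t for integer t.
228 ≤ 47 + 76t ≤ 1085 gives t ∈ [3, 13], which is 11 values.

11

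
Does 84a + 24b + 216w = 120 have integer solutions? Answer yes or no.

gcd(84, 24) = 12.
gcd(12, 216) = 12.
12 divides 120, so integer solutions exist.

yes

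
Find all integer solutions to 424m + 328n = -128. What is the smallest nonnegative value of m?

26

gcd(424, 328) = 8.
8 divides -128, so solutions exist.
By Bézout, 424×(-17) + 328×(22) = 8.
Scale by -128/8 = -16: (m₀, n₀) = (272, -352).
General solution: m = 272 + 41t, n = -352 - 53t for integer t.
m ≥ 0: smallest is 272 mod 41 = 26 (at t = -6), with n = -34.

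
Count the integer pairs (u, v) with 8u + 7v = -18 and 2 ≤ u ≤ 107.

15

gcd(8, 7) = 1.
By Bézout, 8×(1) + 7×(-1) = 1.
Particular solution: (3, -6).
General solution: u = 3 + 7t, v = -6 - 8t for integer t.
2 ≤ 3 + 7t ≤ 107 gives t ∈ [0, 14], which is 15 values.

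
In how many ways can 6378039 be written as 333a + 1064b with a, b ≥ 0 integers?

18

gcd(1064, 333):
  1064 = 3·333 + 65
  333 = 5·65 + 8
  65 = 8·8 + 1
  8 = 8·1
so gcd(1064, 333) = 1.
Back-substitute for Bézout coefficients:
  1 = 65 - 8·8
  ... = 333·(-131) + 1064·(41)
Scale by 6378039: one solution is (-835523109, 261499599). Reduce a mod 1064: (979, 5688).
General: a = 979 + 1064t, b = 5688 - 333t.
a ≥ 0 ⇒ t ≥ 0; b ≥ 0 ⇒ t ≤ 17. So t ∈ [0, 17]: 18 solutions.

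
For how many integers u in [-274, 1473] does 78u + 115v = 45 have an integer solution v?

gcd(115, 78) = 1.
By Bézout, 78·(-28) + 115·(19) = 1.
Particular solution: (5, -3).
General solution: u = 5 + 115t, v = -3 - 78t for integer t.
-274 ≤ 5 + 115t ≤ 1473 gives t ∈ [-2, 12], which is 15 values.

15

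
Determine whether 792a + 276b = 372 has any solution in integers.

yes

gcd(792, 276):
  792 = 2×276 + 240
  276 = 1×240 + 36
  240 = 6×36 + 24
  36 = 1×24 + 12
  24 = 2×12
so gcd(792, 276) = 12.
12 divides 372, so integer solutions exist.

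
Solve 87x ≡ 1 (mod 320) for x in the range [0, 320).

gcd(320, 87):
  320 = 3*87 + 59
  87 = 1*59 + 28
  59 = 2*28 + 3
  28 = 9*3 + 1
  3 = 3*1
so gcd(320, 87) = 1.
Back-substitute for Bézout coefficients:
  1 = 28 - 9*3
  ... = 87*(103) + 320*(-28)
So 87*103 ≡ 1 (mod 320), and 103 mod 320 = 103.

103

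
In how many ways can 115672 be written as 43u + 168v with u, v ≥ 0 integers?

gcd(168, 43) = 1  (168 = 3·43 + 39, 43 = 1·39 + 4, 39 = 9·4 + 3, 4 = 1·3 + 1, 3 = 3·1).
Back-substituting, 43·(43) + 168·(-11) = 1.
Scale by 115672: one solution is (4973896, -1272392). Reduce u mod 168: (88, 666).
General: u = 88 + 168t, v = 666 - 43t.
u ≥ 0 ⇒ t ≥ 0; v ≥ 0 ⇒ t ≤ 15. So t ∈ [0, 15]: 16 solutions.

16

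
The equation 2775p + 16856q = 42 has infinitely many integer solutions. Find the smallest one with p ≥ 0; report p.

7854

gcd(16856, 2775) = 1.
1 divides 42, so solutions exist.
By Bézout, 2775×(1391) + 16856×(-229) = 1.
Scale by 42/1 = 42: (p₀, q₀) = (58422, -9618).
General solution: p = 58422 + 16856t, q = -9618 - 2775t for integer t.
p ≥ 0: smallest is 58422 mod 16856 = 7854 (at t = -3), with q = -1293.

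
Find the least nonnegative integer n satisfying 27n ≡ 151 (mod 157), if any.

gcd(157, 27) = 1.
1 divides 151, so solutions exist.
By Bézout, 27·(64) + 157·(-11) = 1.
So 27·(64) ≡ 1 (mod 157); multiply by 151: n ≡ 9664 (mod 157).
Smallest nonnegative: n = 9664 mod 157 = 87.

87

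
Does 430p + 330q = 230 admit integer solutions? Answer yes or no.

yes

gcd(430, 330) = 10  (430 = 1·330 + 100, 330 = 3·100 + 30, 100 = 3·30 + 10, 30 = 3·10).
10 divides 230, so integer solutions exist.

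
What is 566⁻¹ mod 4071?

gcd(4071, 566):
  4071 = 7×566 + 109
  566 = 5×109 + 21
  109 = 5×21 + 4
  21 = 5×4 + 1
  4 = 4×1
so gcd(4071, 566) = 1.
Back-substitute for Bézout coefficients:
  1 = 21 - 5×4
  ... = 566×(971) + 4071×(-135)
So 566×971 ≡ 1 (mod 4071), and 971 mod 4071 = 971.

971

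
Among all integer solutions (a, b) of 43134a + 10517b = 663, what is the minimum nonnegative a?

gcd(43134, 10517) = 13.
13 divides 663, so solutions exist.
By Bézout, 43134×(148) + 10517×(-607) = 13.
Scale by 663/13 = 51: (a₀, b₀) = (7548, -30957).
General solution: a = 7548 + 809t, b = -30957 - 3318t for integer t.
a ≥ 0: smallest is 7548 mod 809 = 267 (at t = -9), with b = -1095.

267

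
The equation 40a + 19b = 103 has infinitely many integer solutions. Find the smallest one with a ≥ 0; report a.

gcd(40, 19) = 1.
1 divides 103, so solutions exist.
By Bézout, 40*(-9) + 19*(19) = 1.
Scale by 103/1 = 103: (a₀, b₀) = (-927, 1957).
General solution: a = -927 + 19t, b = 1957 - 40t for integer t.
a ≥ 0: smallest is -927 mod 19 = 4 (at t = 49), with b = -3.

4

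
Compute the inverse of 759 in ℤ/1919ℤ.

1785

gcd(1919, 759):
  1919 = 2×759 + 401
  759 = 1×401 + 358
  401 = 1×358 + 43
  358 = 8×43 + 14
  43 = 3×14 + 1
  14 = 14×1
so gcd(1919, 759) = 1.
Back-substitute for Bézout coefficients:
  1 = 43 - 3×14
  ... = 759×(-134) + 1919×(53)
So 759×-134 ≡ 1 (mod 1919), and -134 mod 1919 = 1785.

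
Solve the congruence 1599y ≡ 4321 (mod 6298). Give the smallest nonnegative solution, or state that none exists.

gcd(6298, 1599) = 1  (6298 = 3*1599 + 1501, 1599 = 1*1501 + 98, 1501 = 15*98 + 31, 98 = 3*31 + 5, 31 = 6*5 + 1, 5 = 5*1).
1 divides 4321, so solutions exist.
Back-substituting, 1599*(-1221) + 6298*(310) = 1.
So 1599*(-1221) ≡ 1 (mod 6298); multiply by 4321: y ≡ -5275941 (mod 6298).
Smallest nonnegative: y = -5275941 mod 6298 = 1783.

1783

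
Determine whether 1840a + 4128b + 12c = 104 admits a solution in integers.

yes

gcd(4128, 1840) = 16.
gcd(16, 12) = 4.
4 divides 104, so integer solutions exist.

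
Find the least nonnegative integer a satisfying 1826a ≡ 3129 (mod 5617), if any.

1266

gcd(5617, 1826) = 1  (5617 = 3×1826 + 139, 1826 = 13×139 + 19, 139 = 7×19 + 6, 19 = 3×6 + 1, 6 = 6×1).
1 divides 3129, so solutions exist.
Back-substituting, 1826×(889) + 5617×(-289) = 1.
So 1826×(889) ≡ 1 (mod 5617); multiply by 3129: a ≡ 2781681 (mod 5617).
Smallest nonnegative: a = 2781681 mod 5617 = 1266.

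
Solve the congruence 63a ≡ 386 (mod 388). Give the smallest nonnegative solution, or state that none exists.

234

gcd(388, 63):
  388 = 6*63 + 10
  63 = 6*10 + 3
  10 = 3*3 + 1
  3 = 3*1
so gcd(388, 63) = 1.
1 divides 386, so solutions exist.
Back-substitute for Bézout coefficients:
  1 = 10 - 3*3
  ... = 63*(-117) + 388*(19)
So 63*(-117) ≡ 1 (mod 388); multiply by 386: a ≡ -45162 (mod 388).
Smallest nonnegative: a = -45162 mod 388 = 234.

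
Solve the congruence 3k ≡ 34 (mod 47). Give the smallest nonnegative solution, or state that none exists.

gcd(47, 3) = 1.
1 divides 34, so solutions exist.
By Bézout, 3*(16) + 47*(-1) = 1.
So 3*(16) ≡ 1 (mod 47); multiply by 34: k ≡ 544 (mod 47).
Smallest nonnegative: k = 544 mod 47 = 27.

27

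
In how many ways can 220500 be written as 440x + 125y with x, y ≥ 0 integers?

21

gcd(440, 125):
  440 = 3×125 + 65
  125 = 1×65 + 60
  65 = 1×60 + 5
  60 = 12×5
so gcd(440, 125) = 5.
Back-substitute for Bézout coefficients:
  5 = 65 - 1×60
  ... = 440×(2) + 125×(-7)
Scale by 44100: one solution is (88200, -308700). Reduce x mod 25: (0, 1764).
General: x = 0 + 25t, y = 1764 - 88t.
x ≥ 0 ⇒ t ≥ 0; y ≥ 0 ⇒ t ≤ 20. So t ∈ [0, 20]: 21 solutions.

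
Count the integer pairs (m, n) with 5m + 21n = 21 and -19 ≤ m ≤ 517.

gcd(21, 5) = 1.
By Bézout, 5×(-4) + 21×(1) = 1.
Particular solution: (0, 1).
General solution: m = 0 + 21t, n = 1 - 5t for integer t.
-19 ≤ 0 + 21t ≤ 517 gives t ∈ [0, 24], which is 25 values.

25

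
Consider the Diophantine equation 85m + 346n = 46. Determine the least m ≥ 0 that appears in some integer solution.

200

gcd(346, 85):
  346 = 4*85 + 6
  85 = 14*6 + 1
  6 = 6*1
so gcd(346, 85) = 1.
1 divides 46, so solutions exist.
Back-substitute for Bézout coefficients:
  1 = 85 - 14*6
  ... = 85*(57) + 346*(-14)
Scale by 46/1 = 46: (m₀, n₀) = (2622, -644).
General solution: m = 2622 + 346t, n = -644 - 85t for integer t.
m ≥ 0: smallest is 2622 mod 346 = 200 (at t = -7), with n = -49.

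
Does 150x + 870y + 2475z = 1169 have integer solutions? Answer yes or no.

no

gcd(870, 150):
  870 = 5·150 + 120
  150 = 1·120 + 30
  120 = 4·30
so gcd(870, 150) = 30.
gcd(30, 2475) = 15.
15 does not divide 1169 (remainder 14), so no integer solutions.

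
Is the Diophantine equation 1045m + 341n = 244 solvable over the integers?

no

gcd(1045, 341) = 11  (1045 = 3×341 + 22, 341 = 15×22 + 11, 22 = 2×11).
11 does not divide 244 (remainder 2), so no integer solutions.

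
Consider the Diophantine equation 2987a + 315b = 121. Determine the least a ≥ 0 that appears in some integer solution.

gcd(2987, 315):
  2987 = 9×315 + 152
  315 = 2×152 + 11
  152 = 13×11 + 9
  11 = 1×9 + 2
  9 = 4×2 + 1
  2 = 2×1
so gcd(2987, 315) = 1.
1 divides 121, so solutions exist.
Back-substitute for Bézout coefficients:
  1 = 9 - 4×2
  ... = 2987×(143) + 315×(-1356)
Scale by 121/1 = 121: (a₀, b₀) = (17303, -164076).
General solution: a = 17303 + 315t, b = -164076 - 2987t for integer t.
a ≥ 0: smallest is 17303 mod 315 = 293 (at t = -54), with b = -2778.

293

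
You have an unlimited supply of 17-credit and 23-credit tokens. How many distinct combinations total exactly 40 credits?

1

Need nonnegative integers with 17j + 23k = 40.
gcd(17, 23) = 1, and 17·(-4) + 23·(3) = 1.
So (j₀, k₀) = (-160, 120); general j = -160 + 23t, k = 120 - 17t.
j ≥ 0 ⇒ t ≥ 7; k ≥ 0 ⇒ t ≤ 7. That's 1 value of t.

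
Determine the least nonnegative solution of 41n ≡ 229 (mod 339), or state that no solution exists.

gcd(339, 41):
  339 = 8×41 + 11
  41 = 3×11 + 8
  11 = 1×8 + 3
  8 = 2×3 + 2
  3 = 1×2 + 1
  2 = 2×1
so gcd(339, 41) = 1.
1 divides 229, so solutions exist.
Back-substitute for Bézout coefficients:
  1 = 3 - 1×2
  ... = 41×(-124) + 339×(15)
So 41×(-124) ≡ 1 (mod 339); multiply by 229: n ≡ -28396 (mod 339).
Smallest nonnegative: n = -28396 mod 339 = 80.

80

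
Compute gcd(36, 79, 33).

gcd(79, 36) = 1.
gcd(1, 33) = 1.

1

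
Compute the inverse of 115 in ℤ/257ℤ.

38

gcd(257, 115):
  257 = 2·115 + 27
  115 = 4·27 + 7
  27 = 3·7 + 6
  7 = 1·6 + 1
  6 = 6·1
so gcd(257, 115) = 1.
Back-substitute for Bézout coefficients:
  1 = 7 - 1·6
  ... = 115·(38) + 257·(-17)
So 115·38 ≡ 1 (mod 257), and 38 mod 257 = 38.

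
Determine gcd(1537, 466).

gcd(1537, 466) = 1  (1537 = 3*466 + 139, 466 = 3*139 + 49, 139 = 2*49 + 41, 49 = 1*41 + 8, 41 = 5*8 + 1, 8 = 8*1).

1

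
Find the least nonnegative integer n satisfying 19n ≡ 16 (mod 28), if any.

gcd(28, 19) = 1.
1 divides 16, so solutions exist.
By Bézout, 19×(3) + 28×(-2) = 1.
So 19×(3) ≡ 1 (mod 28); multiply by 16: n ≡ 48 (mod 28).
Smallest nonnegative: n = 48 mod 28 = 20.

20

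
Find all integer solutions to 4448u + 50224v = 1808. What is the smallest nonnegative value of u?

gcd(50224, 4448) = 16.
16 divides 1808, so solutions exist.
By Bézout, 4448×(-1434) + 50224×(127) = 16.
Scale by 1808/16 = 113: (u₀, v₀) = (-162042, 14351).
General solution: u = -162042 + 3139t, v = 14351 - 278t for integer t.
u ≥ 0: smallest is -162042 mod 3139 = 1186 (at t = 52), with v = -105.

1186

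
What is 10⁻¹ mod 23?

7

gcd(23, 10) = 1.
By Bézout, 10×(7) + 23×(-3) = 1.
So 10×7 ≡ 1 (mod 23), and 7 mod 23 = 7.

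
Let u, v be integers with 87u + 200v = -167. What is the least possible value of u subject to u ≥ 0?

159

gcd(200, 87) = 1.
1 divides -167, so solutions exist.
By Bézout, 87*(23) + 200*(-10) = 1.
Scale by -167/1 = -167: (u₀, v₀) = (-3841, 1670).
General solution: u = -3841 + 200t, v = 1670 - 87t for integer t.
u ≥ 0: smallest is -3841 mod 200 = 159 (at t = 20), with v = -70.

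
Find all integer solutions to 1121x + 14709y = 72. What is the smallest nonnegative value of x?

6915

gcd(14709, 1121):
  14709 = 13*1121 + 136
  1121 = 8*136 + 33
  136 = 4*33 + 4
  33 = 8*4 + 1
  4 = 4*1
so gcd(14709, 1121) = 1.
1 divides 72, so solutions exist.
Back-substitute for Bézout coefficients:
  1 = 33 - 8*4
  ... = 1121*(3569) + 14709*(-272)
Scale by 72/1 = 72: (x₀, y₀) = (256968, -19584).
General solution: x = 256968 + 14709t, y = -19584 - 1121t for integer t.
x ≥ 0: smallest is 256968 mod 14709 = 6915 (at t = -17), with y = -527.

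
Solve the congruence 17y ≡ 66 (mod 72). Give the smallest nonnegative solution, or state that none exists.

42

gcd(72, 17) = 1.
1 divides 66, so solutions exist.
By Bézout, 17·(17) + 72·(-4) = 1.
So 17·(17) ≡ 1 (mod 72); multiply by 66: y ≡ 1122 (mod 72).
Smallest nonnegative: y = 1122 mod 72 = 42.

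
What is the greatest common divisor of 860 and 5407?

1

gcd(5407, 860):
  5407 = 6·860 + 247
  860 = 3·247 + 119
  247 = 2·119 + 9
  119 = 13·9 + 2
  9 = 4·2 + 1
  2 = 2·1
so gcd(5407, 860) = 1.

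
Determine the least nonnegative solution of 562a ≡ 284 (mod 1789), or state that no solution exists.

287

gcd(1789, 562) = 1.
1 divides 284, so solutions exist.
By Bézout, 562×(-799) + 1789×(251) = 1.
So 562×(-799) ≡ 1 (mod 1789); multiply by 284: a ≡ -226916 (mod 1789).
Smallest nonnegative: a = -226916 mod 1789 = 287.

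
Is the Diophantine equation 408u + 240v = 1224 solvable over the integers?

yes

gcd(408, 240) = 24  (408 = 1*240 + 168, 240 = 1*168 + 72, 168 = 2*72 + 24, 72 = 3*24).
24 divides 1224, so integer solutions exist.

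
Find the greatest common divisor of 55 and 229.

gcd(229, 55):
  229 = 4*55 + 9
  55 = 6*9 + 1
  9 = 9*1
so gcd(229, 55) = 1.

1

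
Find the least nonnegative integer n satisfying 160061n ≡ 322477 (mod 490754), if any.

no solution

gcd(490754, 160061) = 11  (490754 = 3×160061 + 10571, 160061 = 15×10571 + 1496, 10571 = 7×1496 + 99, 1496 = 15×99 + 11, 99 = 9×11).
11 does not divide 322477, so the congruence has no solution.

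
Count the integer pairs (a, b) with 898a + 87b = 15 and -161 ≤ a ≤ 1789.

gcd(898, 87):
  898 = 10×87 + 28
  87 = 3×28 + 3
  28 = 9×3 + 1
  3 = 3×1
so gcd(898, 87) = 1.
Back-substitute for Bézout coefficients:
  1 = 28 - 9×3
  ... = 898×(28) + 87×(-289)
Scale by 15: particular solution (420, -4335); reduce a mod 87: (72, -743).
General solution: a = 72 + 87t, b = -743 - 898t for integer t.
-161 ≤ 72 + 87t ≤ 1789 gives t ∈ [-2, 19], which is 22 values.

22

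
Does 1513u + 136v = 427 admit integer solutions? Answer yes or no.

no

gcd(1513, 136) = 17  (1513 = 11·136 + 17, 136 = 8·17).
17 does not divide 427 (remainder 2), so no integer solutions.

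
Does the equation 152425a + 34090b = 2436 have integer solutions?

gcd(152425, 34090) = 35.
35 does not divide 2436 (remainder 21), so no integer solutions.

no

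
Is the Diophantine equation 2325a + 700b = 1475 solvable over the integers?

yes

gcd(2325, 700):
  2325 = 3×700 + 225
  700 = 3×225 + 25
  225 = 9×25
so gcd(2325, 700) = 25.
25 divides 1475, so integer solutions exist.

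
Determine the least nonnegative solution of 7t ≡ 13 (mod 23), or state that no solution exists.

gcd(23, 7) = 1.
1 divides 13, so solutions exist.
By Bézout, 7×(10) + 23×(-3) = 1.
So 7×(10) ≡ 1 (mod 23); multiply by 13: t ≡ 130 (mod 23).
Smallest nonnegative: t = 130 mod 23 = 15.

15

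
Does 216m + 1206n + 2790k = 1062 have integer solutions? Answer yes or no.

yes

gcd(1206, 216) = 18  (1206 = 5*216 + 126, 216 = 1*126 + 90, 126 = 1*90 + 36, 90 = 2*36 + 18, 36 = 2*18).
gcd(18, 2790) = 18.
18 divides 1062, so integer solutions exist.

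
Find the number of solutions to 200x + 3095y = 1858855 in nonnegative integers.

15

gcd(3095, 200) = 5.
By Bézout, 200*(-294) + 3095*(19) = 5.
One solution: (489, 569).
General: x = 489 + 619t, y = 569 - 40t.
x ≥ 0 ⇒ t ≥ 0; y ≥ 0 ⇒ t ≤ 14. So t ∈ [0, 14]: 15 solutions.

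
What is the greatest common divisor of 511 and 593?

gcd(593, 511):
  593 = 1×511 + 82
  511 = 6×82 + 19
  82 = 4×19 + 6
  19 = 3×6 + 1
  6 = 6×1
so gcd(593, 511) = 1.

1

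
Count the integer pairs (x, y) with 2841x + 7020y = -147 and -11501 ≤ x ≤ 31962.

18

gcd(7020, 2841):
  7020 = 2·2841 + 1338
  2841 = 2·1338 + 165
  1338 = 8·165 + 18
  165 = 9·18 + 3
  18 = 6·3
so gcd(7020, 2841) = 3.
Back-substitute for Bézout coefficients:
  3 = 165 - 9·18
  ... = 2841·(383) + 7020·(-155)
Scale by -49: particular solution (-18767, 7595); reduce x mod 2340: (2293, -928).
General solution: x = 2293 + 2340t, y = -928 - 947t for integer t.
-11501 ≤ 2293 + 2340t ≤ 31962 gives t ∈ [-5, 12], which is 18 values.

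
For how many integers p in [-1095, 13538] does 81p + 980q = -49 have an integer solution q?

gcd(980, 81) = 1.
By Bézout, 81×(121) + 980×(-10) = 1.
Particular solution: (931, -77).
General solution: p = 931 + 980t, q = -77 - 81t for integer t.
-1095 ≤ 931 + 980t ≤ 13538 gives t ∈ [-2, 12], which is 15 values.

15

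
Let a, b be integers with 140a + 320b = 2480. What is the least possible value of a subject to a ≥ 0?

gcd(320, 140) = 20  (320 = 2×140 + 40, 140 = 3×40 + 20, 40 = 2×20).
20 divides 2480, so solutions exist.
Back-substituting, 140×(7) + 320×(-3) = 20.
Scale by 2480/20 = 124: (a₀, b₀) = (868, -372).
General solution: a = 868 + 16t, b = -372 - 7t for integer t.
a ≥ 0: smallest is 868 mod 16 = 4 (at t = -54), with b = 6.

4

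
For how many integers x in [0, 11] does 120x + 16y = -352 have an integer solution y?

gcd(120, 16) = 8.
By Bézout, 120·(1) + 16·(-7) = 8.
Particular solution: (0, -22).
General solution: x = 0 + 2t, y = -22 - 15t for integer t.
0 ≤ 0 + 2t ≤ 11 gives t ∈ [0, 5], which is 6 values.

6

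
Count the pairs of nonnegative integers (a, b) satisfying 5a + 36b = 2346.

gcd(36, 5) = 1  (36 = 7×5 + 1, 5 = 5×1).
Back-substituting, 5×(-7) + 36×(1) = 1.
Scale by 2346: one solution is (-16422, 2346). Reduce a mod 36: (30, 61).
General: a = 30 + 36t, b = 61 - 5t.
a ≥ 0 ⇒ t ≥ 0; b ≥ 0 ⇒ t ≤ 12. So t ∈ [0, 12]: 13 solutions.

13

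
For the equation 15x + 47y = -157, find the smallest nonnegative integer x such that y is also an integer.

gcd(47, 15) = 1.
1 divides -157, so solutions exist.
By Bézout, 15·(22) + 47·(-7) = 1.
Scale by -157/1 = -157: (x₀, y₀) = (-3454, 1099).
General solution: x = -3454 + 47t, y = 1099 - 15t for integer t.
x ≥ 0: smallest is -3454 mod 47 = 24 (at t = 74), with y = -11.

24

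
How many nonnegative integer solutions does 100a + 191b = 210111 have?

11

gcd(191, 100) = 1  (191 = 1·100 + 91, 100 = 1·91 + 9, 91 = 10·9 + 1, 9 = 9·1).
Back-substituting, 100·(-21) + 191·(11) = 1.
Scale by 210111: one solution is (-4412331, 2311221). Reduce a mod 191: (151, 1021).
General: a = 151 + 191t, b = 1021 - 100t.
a ≥ 0 ⇒ t ≥ 0; b ≥ 0 ⇒ t ≤ 10. So t ∈ [0, 10]: 11 solutions.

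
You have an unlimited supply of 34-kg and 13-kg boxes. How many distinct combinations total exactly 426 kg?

1

Need nonnegative integers with 34j + 13k = 426.
gcd(34, 13) = 1, and 34·(5) + 13·(-13) = 1.
So (j₀, k₀) = (2130, -5538); general j = 2130 + 13t, k = -5538 - 34t.
j ≥ 0 ⇒ t ≥ -163; k ≥ 0 ⇒ t ≤ -163. That's 1 value of t.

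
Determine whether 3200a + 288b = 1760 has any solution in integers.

gcd(3200, 288) = 32  (3200 = 11*288 + 32, 288 = 9*32).
32 divides 1760, so integer solutions exist.

yes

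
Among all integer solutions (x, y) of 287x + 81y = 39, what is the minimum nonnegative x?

gcd(287, 81) = 1.
1 divides 39, so solutions exist.
By Bézout, 287·(35) + 81·(-124) = 1.
Scale by 39/1 = 39: (x₀, y₀) = (1365, -4836).
General solution: x = 1365 + 81t, y = -4836 - 287t for integer t.
x ≥ 0: smallest is 1365 mod 81 = 69 (at t = -16), with y = -244.

69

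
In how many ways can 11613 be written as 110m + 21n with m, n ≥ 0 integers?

gcd(110, 21) = 1.
By Bézout, 110·(-4) + 21·(21) = 1.
One solution: (0, 553).
General: m = 0 + 21t, n = 553 - 110t.
m ≥ 0 ⇒ t ≥ 0; n ≥ 0 ⇒ t ≤ 5. So t ∈ [0, 5]: 6 solutions.

6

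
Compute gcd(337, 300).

gcd(337, 300):
  337 = 1×300 + 37
  300 = 8×37 + 4
  37 = 9×4 + 1
  4 = 4×1
so gcd(337, 300) = 1.

1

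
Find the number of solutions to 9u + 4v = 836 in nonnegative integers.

gcd(9, 4):
  9 = 2*4 + 1
  4 = 4*1
so gcd(9, 4) = 1.
Back-substitute for Bézout coefficients:
  1 = 9 - 2*4
  ... = 9*(1) + 4*(-2)
Scale by 836: one solution is (836, -1672). Reduce u mod 4: (0, 209).
General: u = 0 + 4t, v = 209 - 9t.
u ≥ 0 ⇒ t ≥ 0; v ≥ 0 ⇒ t ≤ 23. So t ∈ [0, 23]: 24 solutions.

24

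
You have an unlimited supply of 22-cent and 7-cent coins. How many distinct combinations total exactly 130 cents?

Need nonnegative integers with 22j + 7k = 130.
gcd(22, 7) = 1, and 22·(1) + 7·(-3) = 1.
So (j₀, k₀) = (130, -390); general j = 130 + 7t, k = -390 - 22t.
j ≥ 0 ⇒ t ≥ -18; k ≥ 0 ⇒ t ≤ -18. That's 1 value of t.

1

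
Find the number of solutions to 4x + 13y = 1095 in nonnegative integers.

gcd(13, 4) = 1  (13 = 3·4 + 1, 4 = 4·1).
Back-substituting, 4·(-3) + 13·(1) = 1.
Scale by 1095: one solution is (-3285, 1095). Reduce x mod 13: (4, 83).
General: x = 4 + 13t, y = 83 - 4t.
x ≥ 0 ⇒ t ≥ 0; y ≥ 0 ⇒ t ≤ 20. So t ∈ [0, 20]: 21 solutions.

21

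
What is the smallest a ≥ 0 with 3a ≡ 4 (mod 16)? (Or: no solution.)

12

gcd(16, 3) = 1.
1 divides 4, so solutions exist.
By Bézout, 3*(-5) + 16*(1) = 1.
So 3*(-5) ≡ 1 (mod 16); multiply by 4: a ≡ -20 (mod 16).
Smallest nonnegative: a = -20 mod 16 = 12.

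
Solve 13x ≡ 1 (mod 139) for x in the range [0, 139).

107

gcd(139, 13) = 1.
By Bézout, 13×(-32) + 139×(3) = 1.
So 13×-32 ≡ 1 (mod 139), and -32 mod 139 = 107.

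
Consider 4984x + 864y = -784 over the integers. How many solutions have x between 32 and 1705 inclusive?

15

gcd(4984, 864) = 8.
By Bézout, 4984*(-13) + 864*(75) = 8.
Particular solution: (86, -497).
General solution: x = 86 + 108t, y = -497 - 623t for integer t.
32 ≤ 86 + 108t ≤ 1705 gives t ∈ [0, 14], which is 15 values.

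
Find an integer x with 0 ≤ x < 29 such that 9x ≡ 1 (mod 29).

gcd(29, 9):
  29 = 3×9 + 2
  9 = 4×2 + 1
  2 = 2×1
so gcd(29, 9) = 1.
Back-substitute for Bézout coefficients:
  1 = 9 - 4×2
  ... = 9×(13) + 29×(-4)
So 9×13 ≡ 1 (mod 29), and 13 mod 29 = 13.

13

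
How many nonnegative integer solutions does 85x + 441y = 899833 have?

24

gcd(441, 85):
  441 = 5*85 + 16
  85 = 5*16 + 5
  16 = 3*5 + 1
  5 = 5*1
so gcd(441, 85) = 1.
Back-substitute for Bézout coefficients:
  1 = 16 - 3*5
  ... = 85*(-83) + 441*(16)
Scale by 899833: one solution is (-74686139, 14397328). Reduce x mod 441: (298, 1983).
General: x = 298 + 441t, y = 1983 - 85t.
x ≥ 0 ⇒ t ≥ 0; y ≥ 0 ⇒ t ≤ 23. So t ∈ [0, 23]: 24 solutions.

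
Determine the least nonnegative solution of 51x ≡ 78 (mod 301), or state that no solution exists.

gcd(301, 51) = 1  (301 = 5×51 + 46, 51 = 1×46 + 5, 46 = 9×5 + 1, 5 = 5×1).
1 divides 78, so solutions exist.
Back-substituting, 51×(-59) + 301×(10) = 1.
So 51×(-59) ≡ 1 (mod 301); multiply by 78: x ≡ -4602 (mod 301).
Smallest nonnegative: x = -4602 mod 301 = 214.

214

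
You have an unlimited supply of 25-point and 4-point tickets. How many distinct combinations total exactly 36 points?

Need nonnegative integers with 25j + 4k = 36.
gcd(25, 4) = 1, and 25·(1) + 4·(-6) = 1.
So (j₀, k₀) = (36, -216); general j = 36 + 4t, k = -216 - 25t.
j ≥ 0 ⇒ t ≥ -9; k ≥ 0 ⇒ t ≤ -9. That's 1 value of t.

1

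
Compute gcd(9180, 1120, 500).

20

gcd(9180, 1120) = 20.
gcd(20, 500) = 20.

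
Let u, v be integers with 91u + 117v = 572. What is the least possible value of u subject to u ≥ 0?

gcd(117, 91):
  117 = 1×91 + 26
  91 = 3×26 + 13
  26 = 2×13
so gcd(117, 91) = 13.
13 divides 572, so solutions exist.
Back-substitute for Bézout coefficients:
  13 = 91 - 3×26
  ... = 91×(4) + 117×(-3)
Scale by 572/13 = 44: (u₀, v₀) = (176, -132).
General solution: u = 176 + 9t, v = -132 - 7t for integer t.
u ≥ 0: smallest is 176 mod 9 = 5 (at t = -19), with v = 1.

5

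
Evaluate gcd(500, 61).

gcd(500, 61):
  500 = 8×61 + 12
  61 = 5×12 + 1
  12 = 12×1
so gcd(500, 61) = 1.

1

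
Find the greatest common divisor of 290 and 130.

10

gcd(290, 130):
  290 = 2*130 + 30
  130 = 4*30 + 10
  30 = 3*10
so gcd(290, 130) = 10.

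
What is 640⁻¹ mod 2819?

gcd(2819, 640) = 1  (2819 = 4·640 + 259, 640 = 2·259 + 122, 259 = 2·122 + 15, 122 = 8·15 + 2, 15 = 7·2 + 1, 2 = 2·1).
Back-substituting, 640·(-1317) + 2819·(299) = 1.
So 640·-1317 ≡ 1 (mod 2819), and -1317 mod 2819 = 1502.

1502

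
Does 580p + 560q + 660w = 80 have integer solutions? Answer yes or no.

gcd(580, 560) = 20.
gcd(20, 660) = 20.
20 divides 80, so integer solutions exist.

yes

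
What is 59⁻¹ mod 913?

619

gcd(913, 59) = 1.
By Bézout, 59×(-294) + 913×(19) = 1.
So 59×-294 ≡ 1 (mod 913), and -294 mod 913 = 619.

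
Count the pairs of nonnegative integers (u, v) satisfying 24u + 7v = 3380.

gcd(24, 7) = 1  (24 = 3×7 + 3, 7 = 2×3 + 1, 3 = 3×1).
Back-substituting, 24×(-2) + 7×(7) = 1.
Scale by 3380: one solution is (-6760, 23660). Reduce u mod 7: (2, 476).
General: u = 2 + 7t, v = 476 - 24t.
u ≥ 0 ⇒ t ≥ 0; v ≥ 0 ⇒ t ≤ 19. So t ∈ [0, 19]: 20 solutions.

20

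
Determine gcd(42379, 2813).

1

gcd(42379, 2813):
  42379 = 15×2813 + 184
  2813 = 15×184 + 53
  184 = 3×53 + 25
  53 = 2×25 + 3
  25 = 8×3 + 1
  3 = 3×1
so gcd(42379, 2813) = 1.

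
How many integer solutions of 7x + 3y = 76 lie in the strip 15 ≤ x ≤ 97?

gcd(7, 3) = 1.
By Bézout, 7·(1) + 3·(-2) = 1.
Particular solution: (1, 23).
General solution: x = 1 + 3t, y = 23 - 7t for integer t.
15 ≤ 1 + 3t ≤ 97 gives t ∈ [5, 32], which is 28 values.

28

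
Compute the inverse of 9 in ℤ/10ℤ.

gcd(10, 9):
  10 = 1×9 + 1
  9 = 9×1
so gcd(10, 9) = 1.
Back-substitute for Bézout coefficients:
  1 = 10 - 1×9
  ... = 9×(-1) + 10×(1)
So 9×-1 ≡ 1 (mod 10), and -1 mod 10 = 9.

9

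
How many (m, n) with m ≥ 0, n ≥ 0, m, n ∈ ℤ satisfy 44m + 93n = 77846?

gcd(93, 44) = 1  (93 = 2*44 + 5, 44 = 8*5 + 4, 5 = 1*4 + 1, 4 = 4*1).
Back-substituting, 44*(-19) + 93*(9) = 1.
Scale by 77846: one solution is (-1479074, 700614). Reduce m mod 93: (91, 794).
General: m = 91 + 93t, n = 794 - 44t.
m ≥ 0 ⇒ t ≥ 0; n ≥ 0 ⇒ t ≤ 18. So t ∈ [0, 18]: 19 solutions.

19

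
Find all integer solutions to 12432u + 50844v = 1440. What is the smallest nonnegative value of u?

gcd(50844, 12432):
  50844 = 4·12432 + 1116
  12432 = 11·1116 + 156
  1116 = 7·156 + 24
  156 = 6·24 + 12
  24 = 2·12
so gcd(50844, 12432) = 12.
12 divides 1440, so solutions exist.
Back-substitute for Bézout coefficients:
  12 = 156 - 6·24
  ... = 12432·(1959) + 50844·(-479)
Scale by 1440/12 = 120: (u₀, v₀) = (235080, -57480).
General solution: u = 235080 + 4237t, v = -57480 - 1036t for integer t.
u ≥ 0: smallest is 235080 mod 4237 = 2045 (at t = -55), with v = -500.

2045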